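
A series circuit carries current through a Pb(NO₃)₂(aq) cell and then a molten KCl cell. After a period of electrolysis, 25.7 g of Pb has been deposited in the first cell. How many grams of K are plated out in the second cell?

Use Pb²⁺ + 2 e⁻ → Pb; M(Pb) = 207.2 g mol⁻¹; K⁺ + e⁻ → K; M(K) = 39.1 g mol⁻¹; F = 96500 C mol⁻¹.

9.70 g

n(Pb) = 25.7 / 207.2 = 0.1240 mol.
Since Pb²⁺ + 2 e⁻ → Pb, n(e⁻) passed = 2 × 0.1240 = 0.2481 mol.
Cells in series carry the same charge, so the same 0.2481 mol of electrons passes through cell 2.
K⁺ + e⁻ → K, so n(K) = 0.2481 / 1 = 0.2481 mol.
m(K) = 0.2481 × 39.1 = 9.70 g.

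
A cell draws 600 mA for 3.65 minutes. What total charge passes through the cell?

131 C

Q = I·t = 0.6000 A × 219.00 s = 131 C.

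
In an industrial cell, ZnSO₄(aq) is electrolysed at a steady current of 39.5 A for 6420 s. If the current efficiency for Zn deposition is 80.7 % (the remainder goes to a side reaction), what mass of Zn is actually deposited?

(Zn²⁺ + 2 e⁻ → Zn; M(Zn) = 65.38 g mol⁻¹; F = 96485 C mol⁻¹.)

69.3 g

Q = I·t = 39.50 × 6420.0 = 253600 C.
n(e⁻) = 253600/96485 = 2.628 mol; theoretically n(Zn) = 2.628/2 = 1.314 mol, m_theo = 85.92 g.
At 80.7 % efficiency, m_actual = 0.807 × 85.92 = 69.3 g.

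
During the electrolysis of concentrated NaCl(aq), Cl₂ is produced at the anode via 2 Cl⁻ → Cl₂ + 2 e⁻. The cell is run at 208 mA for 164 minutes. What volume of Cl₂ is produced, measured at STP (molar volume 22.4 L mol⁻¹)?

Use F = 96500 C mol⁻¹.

Q = I·t = 0.2080 A × 9840.0 s = 2047 C.
n(e⁻) = Q/F = 2047 / 96500 = 0.02121 mol.
2 electrons are transferred per Cl₂ molecule, so n(Cl₂) = 0.02121 / 2 = 0.01060 mol.
V = n × V_m = 0.01060 × 22.4 = 0.238 L.

0.238 L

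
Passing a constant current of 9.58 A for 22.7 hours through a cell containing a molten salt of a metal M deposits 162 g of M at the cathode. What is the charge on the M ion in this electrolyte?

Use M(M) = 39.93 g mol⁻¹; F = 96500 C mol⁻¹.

Q = I·t = 9.580 A × 81720 s = 782900 C, so n(e⁻) = 782900/96500 = 8.113 mol.
n(M) deposited = 162 / 39.93 = 4.057 mol.
Electrons per atom = n(e⁻)/n(M) = 8.113 / 4.057 = 2.00 ≈ 2, so the ion is M²⁺.

+2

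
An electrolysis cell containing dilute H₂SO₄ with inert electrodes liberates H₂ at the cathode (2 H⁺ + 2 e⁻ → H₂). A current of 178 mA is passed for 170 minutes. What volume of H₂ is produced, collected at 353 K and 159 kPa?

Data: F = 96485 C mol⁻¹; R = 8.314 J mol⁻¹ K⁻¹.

Q = I·t = 0.1780 A × 10200 s = 1816 C.
n(e⁻) = Q/F = 1816 / 96485 = 0.01882 mol.
2 electrons are transferred per H₂ molecule, so n(H₂) = 0.01882 / 2 = 0.009409 mol.
V = nRT/P = (0.009409 × 8.314 × 353) / (159 × 10³ Pa) = 1.74 × 10⁻⁴ m³ = 0.174 L.

0.174 L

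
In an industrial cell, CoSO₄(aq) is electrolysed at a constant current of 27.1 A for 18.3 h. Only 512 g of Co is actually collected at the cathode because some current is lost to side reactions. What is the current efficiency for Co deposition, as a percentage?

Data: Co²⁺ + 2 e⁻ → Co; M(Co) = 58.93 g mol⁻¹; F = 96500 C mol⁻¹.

Q = I·t = 27.10 × 65880 = 1785000 C; n(e⁻) = 1785000/96500 = 18.50 mol.
Theoretical n(Co) = n(e⁻)/2 = 9.251 mol, i.e. m_theo = 9.251 × 58.93 = 545.1 g.
Efficiency = m_actual / m_theo = 512 / 545.1 = 93.9 %.

93.9 %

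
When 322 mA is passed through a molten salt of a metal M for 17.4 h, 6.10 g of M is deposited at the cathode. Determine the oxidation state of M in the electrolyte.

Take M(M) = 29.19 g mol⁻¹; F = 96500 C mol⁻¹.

+1

Q = I·t = 0.3220 A × 62640 s = 20170 C, so n(e⁻) = 20170/96500 = 0.2090 mol.
n(M) deposited = 6.10 / 29.19 = 0.2090 mol.
Electrons per atom = n(e⁻)/n(M) = 0.2090 / 0.2090 = 1.00 ≈ 1, so the ion is M⁺.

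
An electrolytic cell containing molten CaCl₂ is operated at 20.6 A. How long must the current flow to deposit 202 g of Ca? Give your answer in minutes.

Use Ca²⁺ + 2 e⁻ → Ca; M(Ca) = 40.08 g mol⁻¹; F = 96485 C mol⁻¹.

n(Ca) = m/M = 202 / 40.08 = 5.040 mol.
Each Ca atom requires 2 electrons, so n(e⁻) = 2 × 5.040 = 10.08 mol.
Q = n(e⁻)·F = 10.08 × 96485 = 972600 C.
t = Q/I = 972600 / 20.60 A = 47210 s = 787 min.

787 min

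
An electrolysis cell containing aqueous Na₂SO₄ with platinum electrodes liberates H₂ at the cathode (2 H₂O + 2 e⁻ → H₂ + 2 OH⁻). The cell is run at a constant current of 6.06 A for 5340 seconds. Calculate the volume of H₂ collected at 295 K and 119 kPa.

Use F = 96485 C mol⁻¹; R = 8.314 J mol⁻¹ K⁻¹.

3.46 L

Q = I·t = 6.060 A × 5340.0 s = 32360 C.
n(e⁻) = Q/F = 32360 / 96485 = 0.3354 mol.
2 electrons are transferred per H₂ molecule, so n(H₂) = 0.3354 / 2 = 0.1677 mol.
V = nRT/P = (0.1677 × 8.314 × 295) / (119 × 10³ Pa) = 0.00346 m³ = 3.46 L.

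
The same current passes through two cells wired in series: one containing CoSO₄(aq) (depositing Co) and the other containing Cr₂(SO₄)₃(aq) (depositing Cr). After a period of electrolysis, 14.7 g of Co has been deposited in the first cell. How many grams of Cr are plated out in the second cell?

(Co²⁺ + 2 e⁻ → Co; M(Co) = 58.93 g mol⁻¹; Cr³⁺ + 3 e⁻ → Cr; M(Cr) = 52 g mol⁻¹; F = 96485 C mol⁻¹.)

n(Co) = 14.7 / 58.93 = 0.2494 mol.
Since Co²⁺ + 2 e⁻ → Co, n(e⁻) passed = 2 × 0.2494 = 0.4989 mol.
Cells in series carry the same charge, so the same 0.4989 mol of electrons passes through cell 2.
Cr³⁺ + 3 e⁻ → Cr, so n(Cr) = 0.4989 / 3 = 0.1663 mol.
m(Cr) = 0.1663 × 52 = 8.65 g.

8.65 g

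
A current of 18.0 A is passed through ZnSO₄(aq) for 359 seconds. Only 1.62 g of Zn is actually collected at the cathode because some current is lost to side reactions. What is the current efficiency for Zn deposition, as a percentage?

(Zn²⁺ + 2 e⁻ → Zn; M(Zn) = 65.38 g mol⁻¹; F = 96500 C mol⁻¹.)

74.0 %

Q = I·t = 18.00 × 359.00 = 6462 C; n(e⁻) = 6462/96500 = 0.06696 mol.
Theoretical n(Zn) = n(e⁻)/2 = 0.03348 mol, i.e. m_theo = 0.03348 × 65.38 = 2.189 g.
Efficiency = m_actual / m_theo = 1.62 / 2.189 = 74.0 %.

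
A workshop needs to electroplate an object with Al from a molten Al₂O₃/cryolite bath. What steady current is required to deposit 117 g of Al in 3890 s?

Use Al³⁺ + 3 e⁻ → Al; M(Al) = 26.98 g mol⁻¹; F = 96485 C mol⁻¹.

323 A

n(Al) = 117 / 26.98 = 4.337 mol.
n(e⁻) = 3 × 4.337 = 13.01 mol.
Q = n(e⁻)·F = 13.01 × 96485 = 1255000 C.
I = Q/t = 1255000 / 3890.0 s = 323 A.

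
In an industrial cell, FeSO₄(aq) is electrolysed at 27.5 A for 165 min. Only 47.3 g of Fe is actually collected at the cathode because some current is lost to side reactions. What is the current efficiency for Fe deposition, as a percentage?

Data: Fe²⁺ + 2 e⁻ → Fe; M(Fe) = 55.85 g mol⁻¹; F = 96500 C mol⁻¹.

60.0 %

Q = I·t = 27.50 × 9900.0 = 272200 C; n(e⁻) = 272200/96500 = 2.821 mol.
Theoretical n(Fe) = n(e⁻)/2 = 1.411 mol, i.e. m_theo = 1.411 × 55.85 = 78.78 g.
Efficiency = m_actual / m_theo = 47.3 / 78.78 = 60.0 %.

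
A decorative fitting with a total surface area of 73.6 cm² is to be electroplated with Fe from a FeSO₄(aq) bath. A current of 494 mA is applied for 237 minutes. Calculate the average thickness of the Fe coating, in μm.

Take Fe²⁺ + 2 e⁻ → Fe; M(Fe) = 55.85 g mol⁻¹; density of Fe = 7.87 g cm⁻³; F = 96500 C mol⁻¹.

Q = I·t = 0.4940 × 14220 = 7025 C; n(e⁻) = 0.07279 mol.
n(Fe) = n(e⁻)/2 = 0.03640 mol, so m = 0.03640 × 55.85 = 2.033 g.
Volume = m/ρ = 2.033 / 7.87 = 0.2583 cm³.
Thickness = V/A = 0.2583 / 73.6 = 0.00351 cm = 35.1 μm.

35.1 μm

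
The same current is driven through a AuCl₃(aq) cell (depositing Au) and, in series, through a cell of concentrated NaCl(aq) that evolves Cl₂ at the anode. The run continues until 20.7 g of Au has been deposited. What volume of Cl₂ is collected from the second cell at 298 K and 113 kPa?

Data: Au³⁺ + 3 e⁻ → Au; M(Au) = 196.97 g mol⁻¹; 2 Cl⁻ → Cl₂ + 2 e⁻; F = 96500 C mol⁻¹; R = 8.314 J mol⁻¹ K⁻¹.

n(Au) = 20.7 / 196.97 = 0.1051 mol, so n(e⁻) = 3 × 0.1051 = 0.3153 mol.
The cells are in series, so the same 0.3153 mol of electrons passes through the second cell.
2 Cl⁻ → Cl₂ + 2 e⁻ — 2 mol e⁻ per mol Cl₂, so n(Cl₂) = 0.3153/2 = 0.1576 mol.
V = nRT/P = (0.1576 × 8.314 × 298) / (113 × 10³) = 0.00346 m³ = 3.46 L.

3.46 L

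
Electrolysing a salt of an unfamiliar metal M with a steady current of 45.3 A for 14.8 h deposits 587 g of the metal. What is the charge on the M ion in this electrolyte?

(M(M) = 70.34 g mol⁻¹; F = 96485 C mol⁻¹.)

Q = I·t = 45.30 A × 53280 s = 2414000 C, so n(e⁻) = 2414000/96485 = 25.02 mol.
n(M) deposited = 587 / 70.34 = 8.345 mol.
Electrons per atom = n(e⁻)/n(M) = 25.02 / 8.345 = 3.00 ≈ 3, so the ion is M³⁺.

+3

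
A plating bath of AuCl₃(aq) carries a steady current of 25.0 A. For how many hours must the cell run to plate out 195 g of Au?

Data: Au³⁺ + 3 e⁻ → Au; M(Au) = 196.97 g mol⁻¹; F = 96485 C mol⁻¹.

n(Au) = m/M = 195 / 196.97 = 0.9900 mol.
Each Au atom requires 3 electrons, so n(e⁻) = 3 × 0.9900 = 2.970 mol.
Q = n(e⁻)·F = 2.970 × 96485 = 286600 C.
t = Q/I = 286600 / 25.00 A = 11460 s = 3.18 h.

3.18 h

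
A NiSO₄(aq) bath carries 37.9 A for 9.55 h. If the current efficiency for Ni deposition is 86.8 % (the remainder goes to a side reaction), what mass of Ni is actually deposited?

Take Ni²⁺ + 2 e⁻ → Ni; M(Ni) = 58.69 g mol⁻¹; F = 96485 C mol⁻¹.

344 g

Q = I·t = 37.90 × 34380 = 1303000 C.
n(e⁻) = 1303000/96485 = 13.50 mol; theoretically n(Ni) = 13.50/2 = 6.752 mol, m_theo = 396.3 g.
At 86.8 % efficiency, m_actual = 0.868 × 396.3 = 344 g.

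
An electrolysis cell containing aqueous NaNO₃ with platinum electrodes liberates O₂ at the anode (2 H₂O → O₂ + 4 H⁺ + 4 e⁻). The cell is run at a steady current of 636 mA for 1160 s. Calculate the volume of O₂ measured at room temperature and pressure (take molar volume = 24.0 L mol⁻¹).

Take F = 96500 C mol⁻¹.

Q = I·t = 0.6360 A × 1160.0 s = 737.8 C.
n(e⁻) = Q/F = 737.8 / 96500 = 0.007645 mol.
4 electrons are transferred per O₂ molecule, so n(O₂) = 0.007645 / 4 = 0.001911 mol.
V = n × V_m = 0.001911 × 24.0 = 0.0459 L.

0.0459 L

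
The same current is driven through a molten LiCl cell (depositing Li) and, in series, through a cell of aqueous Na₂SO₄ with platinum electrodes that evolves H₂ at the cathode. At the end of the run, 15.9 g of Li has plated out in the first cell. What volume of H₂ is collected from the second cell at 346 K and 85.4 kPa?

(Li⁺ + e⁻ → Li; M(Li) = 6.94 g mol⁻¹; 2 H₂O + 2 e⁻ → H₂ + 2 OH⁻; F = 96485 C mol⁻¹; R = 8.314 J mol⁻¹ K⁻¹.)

38.6 L

n(Li) = 15.9 / 6.94 = 2.291 mol, so n(e⁻) = 1 × 2.291 = 2.291 mol.
The cells are in series, so the same 2.291 mol of electrons passes through the second cell.
2 H₂O + 2 e⁻ → H₂ + 2 OH⁻ — 2 mol e⁻ per mol H₂, so n(H₂) = 2.291/2 = 1.146 mol.
V = nRT/P = (1.146 × 8.314 × 346) / (85.4 × 10³) = 0.0386 m³ = 38.6 L.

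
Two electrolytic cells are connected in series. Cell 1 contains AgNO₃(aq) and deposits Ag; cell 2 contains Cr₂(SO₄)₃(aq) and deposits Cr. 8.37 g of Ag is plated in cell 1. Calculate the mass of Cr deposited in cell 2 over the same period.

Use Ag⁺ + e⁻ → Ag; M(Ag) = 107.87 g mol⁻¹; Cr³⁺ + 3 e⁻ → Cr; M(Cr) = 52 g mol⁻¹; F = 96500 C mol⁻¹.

1.34 g

n(Ag) = 8.37 / 107.87 = 0.07759 mol.
Since Ag⁺ + e⁻ → Ag, n(e⁻) passed = 1 × 0.07759 = 0.07759 mol.
Cells in series carry the same charge, so the same 0.07759 mol of electrons passes through cell 2.
Cr³⁺ + 3 e⁻ → Cr, so n(Cr) = 0.07759 / 3 = 0.02586 mol.
m(Cr) = 0.02586 × 52 = 1.34 g.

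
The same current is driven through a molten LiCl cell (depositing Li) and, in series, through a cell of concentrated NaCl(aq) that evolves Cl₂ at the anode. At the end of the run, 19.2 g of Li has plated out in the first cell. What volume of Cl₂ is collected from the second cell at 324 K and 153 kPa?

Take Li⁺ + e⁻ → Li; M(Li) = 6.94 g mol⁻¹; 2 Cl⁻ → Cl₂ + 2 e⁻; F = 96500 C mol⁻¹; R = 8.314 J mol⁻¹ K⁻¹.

24.4 L

n(Li) = 19.2 / 6.94 = 2.767 mol, so n(e⁻) = 1 × 2.767 = 2.767 mol.
The cells are in series, so the same 2.767 mol of electrons passes through the second cell.
2 Cl⁻ → Cl₂ + 2 e⁻ — 2 mol e⁻ per mol Cl₂, so n(Cl₂) = 2.767/2 = 1.383 mol.
V = nRT/P = (1.383 × 8.314 × 324) / (153 × 10³) = 0.0244 m³ = 24.4 L.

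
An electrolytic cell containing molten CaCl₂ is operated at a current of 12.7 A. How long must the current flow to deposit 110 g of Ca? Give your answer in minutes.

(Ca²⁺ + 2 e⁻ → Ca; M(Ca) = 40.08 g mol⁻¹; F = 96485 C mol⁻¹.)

n(Ca) = m/M = 110 / 40.08 = 2.745 mol.
Each Ca atom requires 2 electrons, so n(e⁻) = 2 × 2.745 = 5.489 mol.
Q = n(e⁻)·F = 5.489 × 96485 = 529600 C.
t = Q/I = 529600 / 12.70 A = 41700 s = 695 min.

695 min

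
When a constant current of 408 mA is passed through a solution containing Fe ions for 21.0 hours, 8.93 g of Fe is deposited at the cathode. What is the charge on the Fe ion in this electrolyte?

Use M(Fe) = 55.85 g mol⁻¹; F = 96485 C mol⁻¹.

+2

Q = I·t = 0.4080 A × 75600 s = 30840 C, so n(e⁻) = 30840/96485 = 0.3197 mol.
n(Fe) deposited = 8.93 / 55.85 = 0.1599 mol.
Electrons per atom = n(e⁻)/n(Fe) = 0.3197 / 0.1599 = 2.00 ≈ 2, so the ion is Fe²⁺.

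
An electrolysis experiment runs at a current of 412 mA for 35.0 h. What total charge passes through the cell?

Q = I·t = 0.4120 A × 126000 s = 51900 C.

51900 C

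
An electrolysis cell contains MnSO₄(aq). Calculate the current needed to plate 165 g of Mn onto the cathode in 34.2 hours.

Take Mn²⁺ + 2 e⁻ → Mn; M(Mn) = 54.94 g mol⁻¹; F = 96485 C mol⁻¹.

4.71 A

n(Mn) = 165 / 54.94 = 3.003 mol.
n(e⁻) = 2 × 3.003 = 6.007 mol.
Q = n(e⁻)·F = 6.007 × 96485 = 579500 C.
I = Q/t = 579500 / 123120 s = 4.71 A.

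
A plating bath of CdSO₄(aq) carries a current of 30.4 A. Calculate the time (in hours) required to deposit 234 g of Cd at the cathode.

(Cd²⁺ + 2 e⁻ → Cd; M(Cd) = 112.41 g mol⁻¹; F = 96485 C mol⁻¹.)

3.67 h

n(Cd) = m/M = 234 / 112.41 = 2.082 mol.
Each Cd atom requires 2 electrons, so n(e⁻) = 2 × 2.082 = 4.163 mol.
Q = n(e⁻)·F = 4.163 × 96485 = 401700 C.
t = Q/I = 401700 / 30.40 A = 13210 s = 3.67 h.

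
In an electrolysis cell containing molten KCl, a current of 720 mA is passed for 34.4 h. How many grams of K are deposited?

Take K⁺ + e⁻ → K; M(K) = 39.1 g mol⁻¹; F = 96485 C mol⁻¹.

36.1 g

Q = I·t = 0.7200 A × 123840 s = 89160 C.
n(e⁻) = Q/F = 89160 / 96485 = 0.9241 mol.
K⁺ + e⁻ → K, so n(K) = n(e⁻)/1 = 0.9241 mol.
m = n·M = 0.9241 × 39.1 = 36.1 g.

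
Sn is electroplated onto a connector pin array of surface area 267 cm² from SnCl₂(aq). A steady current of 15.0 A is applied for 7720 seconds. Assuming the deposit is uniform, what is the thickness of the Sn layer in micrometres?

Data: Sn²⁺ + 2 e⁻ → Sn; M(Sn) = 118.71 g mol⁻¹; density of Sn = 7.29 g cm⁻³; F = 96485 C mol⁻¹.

Q = I·t = 15.00 × 7720.0 = 115800 C; n(e⁻) = 1.200 mol.
n(Sn) = n(e⁻)/2 = 0.6001 mol, so m = 0.6001 × 118.71 = 71.24 g.
Volume = m/ρ = 71.24 / 7.29 = 9.772 cm³.
Thickness = V/A = 9.772 / 267 = 0.0366 cm = 366 μm.

366 μm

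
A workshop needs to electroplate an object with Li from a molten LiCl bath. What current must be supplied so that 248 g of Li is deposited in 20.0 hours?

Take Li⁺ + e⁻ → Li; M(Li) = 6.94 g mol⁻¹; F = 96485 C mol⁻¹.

47.9 A

n(Li) = 248 / 6.94 = 35.73 mol.
n(e⁻) = 1 × 35.73 = 35.73 mol.
Q = n(e⁻)·F = 35.73 × 96485 = 3448000 C.
I = Q/t = 3448000 / 72000 s = 47.9 A.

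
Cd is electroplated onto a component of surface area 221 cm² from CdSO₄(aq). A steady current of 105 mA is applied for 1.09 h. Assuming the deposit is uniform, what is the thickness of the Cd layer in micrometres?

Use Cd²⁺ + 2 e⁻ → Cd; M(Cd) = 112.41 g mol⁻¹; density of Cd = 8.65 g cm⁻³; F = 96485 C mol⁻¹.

1.26 μm

Q = I·t = 0.1050 × 3924.0 = 412.0 C; n(e⁻) = 0.004270 mol.
n(Cd) = n(e⁻)/2 = 0.002135 mol, so m = 0.002135 × 112.41 = 0.2400 g.
Volume = m/ρ = 0.2400 / 8.65 = 0.02775 cm³.
Thickness = V/A = 0.02775 / 221 = 1.26 × 10⁻⁴ cm = 1.26 μm.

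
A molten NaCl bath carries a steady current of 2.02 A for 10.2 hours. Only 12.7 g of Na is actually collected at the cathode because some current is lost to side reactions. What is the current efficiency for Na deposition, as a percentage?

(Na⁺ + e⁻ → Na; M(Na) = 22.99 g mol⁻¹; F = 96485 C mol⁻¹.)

71.9 %

Q = I·t = 2.020 × 36720 = 74170 C; n(e⁻) = 74170/96485 = 0.7688 mol.
Theoretical n(Na) = n(e⁻)/1 = 0.7688 mol, i.e. m_theo = 0.7688 × 22.99 = 17.67 g.
Efficiency = m_actual / m_theo = 12.7 / 17.67 = 71.9 %.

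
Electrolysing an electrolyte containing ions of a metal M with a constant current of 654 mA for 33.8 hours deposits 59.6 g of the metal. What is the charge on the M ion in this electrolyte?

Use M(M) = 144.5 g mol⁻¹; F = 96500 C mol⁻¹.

+2

Q = I·t = 0.6540 A × 121680 s = 79580 C, so n(e⁻) = 79580/96500 = 0.8246 mol.
n(M) deposited = 59.6 / 144.5 = 0.4125 mol.
Electrons per atom = n(e⁻)/n(M) = 0.8246 / 0.4125 = 2.00 ≈ 2, so the ion is M²⁺.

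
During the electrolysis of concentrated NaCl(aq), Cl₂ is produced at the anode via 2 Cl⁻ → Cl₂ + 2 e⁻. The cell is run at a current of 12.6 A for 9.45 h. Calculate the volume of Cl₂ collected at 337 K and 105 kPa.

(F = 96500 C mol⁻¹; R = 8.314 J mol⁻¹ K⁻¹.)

59.3 L

Q = I·t = 12.60 A × 34020 s = 428700 C.
n(e⁻) = Q/F = 428700 / 96500 = 4.442 mol.
2 electrons are transferred per Cl₂ molecule, so n(Cl₂) = 4.442 / 2 = 2.221 mol.
V = nRT/P = (2.221 × 8.314 × 337) / (105 × 10³ Pa) = 0.0593 m³ = 59.3 L.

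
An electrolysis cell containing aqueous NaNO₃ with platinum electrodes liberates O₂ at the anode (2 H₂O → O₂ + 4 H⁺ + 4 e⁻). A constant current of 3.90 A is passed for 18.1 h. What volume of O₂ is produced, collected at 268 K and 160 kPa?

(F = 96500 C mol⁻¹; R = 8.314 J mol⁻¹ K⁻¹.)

Q = I·t = 3.900 A × 65160 s = 254100 C.
n(e⁻) = Q/F = 254100 / 96500 = 2.633 mol.
4 electrons are transferred per O₂ molecule, so n(O₂) = 2.633 / 4 = 0.6584 mol.
V = nRT/P = (0.6584 × 8.314 × 268) / (160 × 10³ Pa) = 0.00917 m³ = 9.17 L.

9.17 L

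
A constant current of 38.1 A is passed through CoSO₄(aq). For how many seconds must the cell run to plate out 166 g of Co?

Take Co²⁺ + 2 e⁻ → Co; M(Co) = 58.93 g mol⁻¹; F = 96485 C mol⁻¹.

14300 s

n(Co) = m/M = 166 / 58.93 = 2.817 mol.
Each Co atom requires 2 electrons, so n(e⁻) = 2 × 2.817 = 5.634 mol.
Q = n(e⁻)·F = 5.634 × 96485 = 543600 C.
t = Q/I = 543600 / 38.10 A = 14270 s.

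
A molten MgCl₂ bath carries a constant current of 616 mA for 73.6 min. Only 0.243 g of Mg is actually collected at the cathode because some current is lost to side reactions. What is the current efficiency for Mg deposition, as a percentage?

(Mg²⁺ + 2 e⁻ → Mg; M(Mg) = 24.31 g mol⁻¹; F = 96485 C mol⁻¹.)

70.9 %

Q = I·t = 0.6160 × 4416.0 = 2720 C; n(e⁻) = 2720/96485 = 0.02819 mol.
Theoretical n(Mg) = n(e⁻)/2 = 0.01410 mol, i.e. m_theo = 0.01410 × 24.31 = 0.3427 g.
Efficiency = m_actual / m_theo = 0.243 / 0.3427 = 70.9 %.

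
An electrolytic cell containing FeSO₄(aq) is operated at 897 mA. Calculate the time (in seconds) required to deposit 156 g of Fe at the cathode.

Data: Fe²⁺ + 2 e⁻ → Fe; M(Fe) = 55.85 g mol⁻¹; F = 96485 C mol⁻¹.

n(Fe) = m/M = 156 / 55.85 = 2.793 mol.
Each Fe atom requires 2 electrons, so n(e⁻) = 2 × 2.793 = 5.586 mol.
Q = n(e⁻)·F = 5.586 × 96485 = 539000 C.
t = Q/I = 539000 / 0.8970 A = 600900 s.

6.01 × 10⁵ s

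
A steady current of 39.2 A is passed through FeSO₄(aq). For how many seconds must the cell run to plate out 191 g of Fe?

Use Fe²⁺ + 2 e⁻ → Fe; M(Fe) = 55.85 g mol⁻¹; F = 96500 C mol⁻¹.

16800 s

n(Fe) = m/M = 191 / 55.85 = 3.420 mol.
Each Fe atom requires 2 electrons, so n(e⁻) = 2 × 3.420 = 6.840 mol.
Q = n(e⁻)·F = 6.840 × 96500 = 660000 C.
t = Q/I = 660000 / 39.20 A = 16840 s.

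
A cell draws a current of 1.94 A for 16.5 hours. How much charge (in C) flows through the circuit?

1.15 × 10⁵ C

Q = I·t = 1.940 A × 59400 s = 1.15 × 10⁵ C.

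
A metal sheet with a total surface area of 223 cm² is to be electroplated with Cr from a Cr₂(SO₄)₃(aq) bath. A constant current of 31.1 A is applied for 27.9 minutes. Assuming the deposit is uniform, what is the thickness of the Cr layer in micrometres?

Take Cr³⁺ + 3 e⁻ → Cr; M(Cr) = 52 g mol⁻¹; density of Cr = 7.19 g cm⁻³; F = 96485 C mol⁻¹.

58.3 μm

Q = I·t = 31.10 × 1674.0 = 52060 C; n(e⁻) = 0.5396 mol.
n(Cr) = n(e⁻)/3 = 0.1799 mol, so m = 0.1799 × 52 = 9.353 g.
Volume = m/ρ = 9.353 / 7.19 = 1.301 cm³.
Thickness = V/A = 1.301 / 223 = 0.00583 cm = 58.3 μm.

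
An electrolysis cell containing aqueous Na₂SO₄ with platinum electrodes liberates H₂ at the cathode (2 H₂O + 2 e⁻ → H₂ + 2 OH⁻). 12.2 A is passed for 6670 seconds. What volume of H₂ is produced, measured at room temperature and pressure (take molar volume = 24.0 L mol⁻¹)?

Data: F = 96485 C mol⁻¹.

Q = I·t = 12.20 A × 6670.0 s = 81370 C.
n(e⁻) = Q/F = 81370 / 96485 = 0.8434 mol.
2 electrons are transferred per H₂ molecule, so n(H₂) = 0.8434 / 2 = 0.4217 mol.
V = n × V_m = 0.4217 × 24.0 = 10.1 L.

10.1 L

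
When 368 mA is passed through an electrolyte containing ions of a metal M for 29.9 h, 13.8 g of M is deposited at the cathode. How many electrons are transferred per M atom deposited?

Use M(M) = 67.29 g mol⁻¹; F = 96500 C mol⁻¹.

Q = I·t = 0.3680 A × 107640 s = 39610 C, so n(e⁻) = 39610/96500 = 0.4105 mol.
n(M) deposited = 13.8 / 67.29 = 0.2051 mol.
Electrons per atom = n(e⁻)/n(M) = 0.4105 / 0.2051 = 2.00 ≈ 2, so the ion is M²⁺.

2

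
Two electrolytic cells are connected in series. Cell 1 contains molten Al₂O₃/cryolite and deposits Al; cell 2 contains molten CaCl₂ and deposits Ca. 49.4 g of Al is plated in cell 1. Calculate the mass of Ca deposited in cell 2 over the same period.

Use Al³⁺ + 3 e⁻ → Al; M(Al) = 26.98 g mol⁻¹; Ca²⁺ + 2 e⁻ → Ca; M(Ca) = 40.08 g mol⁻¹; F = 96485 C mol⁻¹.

110 g

n(Al) = 49.4 / 26.98 = 1.831 mol.
Since Al³⁺ + 3 e⁻ → Al, n(e⁻) passed = 3 × 1.831 = 5.493 mol.
Cells in series carry the same charge, so the same 5.493 mol of electrons passes through cell 2.
Ca²⁺ + 2 e⁻ → Ca, so n(Ca) = 5.493 / 2 = 2.746 mol.
m(Ca) = 2.746 × 40.08 = 110 g.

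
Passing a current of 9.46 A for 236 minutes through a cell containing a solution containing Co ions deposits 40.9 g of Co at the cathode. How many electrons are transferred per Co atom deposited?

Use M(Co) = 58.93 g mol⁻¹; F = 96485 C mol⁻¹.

Q = I·t = 9.460 A × 14160 s = 134000 C, so n(e⁻) = 134000/96485 = 1.388 mol.
n(Co) deposited = 40.9 / 58.93 = 0.6940 mol.
Electrons per atom = n(e⁻)/n(Co) = 1.388 / 0.6940 = 2.00 ≈ 2, so the ion is Co²⁺.

2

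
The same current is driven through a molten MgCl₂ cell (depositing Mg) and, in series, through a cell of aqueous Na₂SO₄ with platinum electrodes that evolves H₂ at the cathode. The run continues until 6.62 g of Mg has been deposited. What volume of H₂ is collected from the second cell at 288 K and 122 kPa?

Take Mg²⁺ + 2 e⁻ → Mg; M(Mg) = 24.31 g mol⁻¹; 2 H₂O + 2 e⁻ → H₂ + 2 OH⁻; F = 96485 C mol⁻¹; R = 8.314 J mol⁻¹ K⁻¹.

5.34 L

n(Mg) = 6.62 / 24.31 = 0.2723 mol, so n(e⁻) = 2 × 0.2723 = 0.5446 mol.
The cells are in series, so the same 0.5446 mol of electrons passes through the second cell.
2 H₂O + 2 e⁻ → H₂ + 2 OH⁻ — 2 mol e⁻ per mol H₂, so n(H₂) = 0.5446/2 = 0.2723 mol.
V = nRT/P = (0.2723 × 8.314 × 288) / (122 × 10³) = 0.00534 m³ = 5.34 L.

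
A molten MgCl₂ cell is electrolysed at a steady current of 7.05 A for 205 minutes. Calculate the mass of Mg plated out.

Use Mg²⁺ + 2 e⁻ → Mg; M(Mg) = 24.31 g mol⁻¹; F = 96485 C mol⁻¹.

Q = I·t = 7.050 A × 12300 s = 86720 C.
n(e⁻) = Q/F = 86720 / 96485 = 0.8987 mol.
Mg²⁺ + 2 e⁻ → Mg, so n(Mg) = n(e⁻)/2 = 0.4494 mol.
m = n·M = 0.4494 × 24.31 = 10.9 g.

10.9 g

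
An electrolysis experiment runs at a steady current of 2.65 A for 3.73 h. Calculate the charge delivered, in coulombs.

Q = I·t = 2.650 A × 13428 s = 35600 C.

35600 C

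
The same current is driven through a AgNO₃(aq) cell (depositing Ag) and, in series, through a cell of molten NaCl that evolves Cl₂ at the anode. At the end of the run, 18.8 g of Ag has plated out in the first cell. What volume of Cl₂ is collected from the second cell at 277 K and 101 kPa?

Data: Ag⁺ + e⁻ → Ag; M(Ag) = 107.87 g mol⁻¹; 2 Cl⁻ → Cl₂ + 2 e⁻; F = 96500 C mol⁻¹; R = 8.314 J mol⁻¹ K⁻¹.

n(Ag) = 18.8 / 107.87 = 0.1743 mol, so n(e⁻) = 1 × 0.1743 = 0.1743 mol.
The cells are in series, so the same 0.1743 mol of electrons passes through the second cell.
2 Cl⁻ → Cl₂ + 2 e⁻ — 2 mol e⁻ per mol Cl₂, so n(Cl₂) = 0.1743/2 = 0.08714 mol.
V = nRT/P = (0.08714 × 8.314 × 277) / (101 × 10³) = 0.00199 m³ = 1.99 L.

1.99 L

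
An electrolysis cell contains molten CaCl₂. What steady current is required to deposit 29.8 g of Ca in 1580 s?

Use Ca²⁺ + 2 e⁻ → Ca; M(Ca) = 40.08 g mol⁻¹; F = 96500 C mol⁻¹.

n(Ca) = 29.8 / 40.08 = 0.7435 mol.
n(e⁻) = 2 × 0.7435 = 1.487 mol.
Q = n(e⁻)·F = 1.487 × 96500 = 143500 C.
I = Q/t = 143500 / 1580.0 s = 90.8 A.

90.8 A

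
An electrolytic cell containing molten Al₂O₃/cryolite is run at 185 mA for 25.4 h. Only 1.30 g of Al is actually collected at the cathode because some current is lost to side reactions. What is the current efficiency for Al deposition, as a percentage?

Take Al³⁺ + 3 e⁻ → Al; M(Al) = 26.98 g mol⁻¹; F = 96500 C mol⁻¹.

82.5 %

Q = I·t = 0.1850 × 91440 = 16920 C; n(e⁻) = 16920/96500 = 0.1753 mol.
Theoretical n(Al) = n(e⁻)/3 = 0.05843 mol, i.e. m_theo = 0.05843 × 26.98 = 1.577 g.
Efficiency = m_actual / m_theo = 1.30 / 1.577 = 82.5 %.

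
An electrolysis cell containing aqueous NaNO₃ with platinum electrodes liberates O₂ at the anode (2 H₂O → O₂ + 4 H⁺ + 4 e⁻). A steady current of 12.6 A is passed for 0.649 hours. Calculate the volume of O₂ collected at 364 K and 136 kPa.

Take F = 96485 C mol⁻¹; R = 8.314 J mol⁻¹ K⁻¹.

1.70 L

Q = I·t = 12.60 A × 2336.4 s = 29440 C.
n(e⁻) = Q/F = 29440 / 96485 = 0.3051 mol.
4 electrons are transferred per O₂ molecule, so n(O₂) = 0.3051 / 4 = 0.07628 mol.
V = nRT/P = (0.07628 × 8.314 × 364) / (136 × 10³ Pa) = 0.00170 m³ = 1.70 L.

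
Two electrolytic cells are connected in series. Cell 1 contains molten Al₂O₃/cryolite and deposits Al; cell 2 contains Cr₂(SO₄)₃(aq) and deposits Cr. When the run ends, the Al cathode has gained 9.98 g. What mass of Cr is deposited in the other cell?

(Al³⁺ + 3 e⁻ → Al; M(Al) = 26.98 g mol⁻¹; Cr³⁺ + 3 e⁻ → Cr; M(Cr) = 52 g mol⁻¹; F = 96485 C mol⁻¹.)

19.2 g

n(Al) = 9.98 / 26.98 = 0.3699 mol.
Since Al³⁺ + 3 e⁻ → Al, n(e⁻) passed = 3 × 0.3699 = 1.110 mol.
Cells in series carry the same charge, so the same 1.110 mol of electrons passes through cell 2.
Cr³⁺ + 3 e⁻ → Cr, so n(Cr) = 1.110 / 3 = 0.3699 mol.
m(Cr) = 0.3699 × 52 = 19.2 g.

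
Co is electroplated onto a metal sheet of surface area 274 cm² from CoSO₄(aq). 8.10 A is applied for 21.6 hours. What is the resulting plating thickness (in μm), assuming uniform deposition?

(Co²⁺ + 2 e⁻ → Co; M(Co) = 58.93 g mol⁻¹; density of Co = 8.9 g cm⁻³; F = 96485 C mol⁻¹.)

789 μm

Q = I·t = 8.100 × 77760 = 629900 C; n(e⁻) = 6.528 mol.
n(Co) = n(e⁻)/2 = 3.264 mol, so m = 3.264 × 58.93 = 192.3 g.
Volume = m/ρ = 192.3 / 8.9 = 21.61 cm³.
Thickness = V/A = 21.61 / 274 = 0.0789 cm = 789 μm.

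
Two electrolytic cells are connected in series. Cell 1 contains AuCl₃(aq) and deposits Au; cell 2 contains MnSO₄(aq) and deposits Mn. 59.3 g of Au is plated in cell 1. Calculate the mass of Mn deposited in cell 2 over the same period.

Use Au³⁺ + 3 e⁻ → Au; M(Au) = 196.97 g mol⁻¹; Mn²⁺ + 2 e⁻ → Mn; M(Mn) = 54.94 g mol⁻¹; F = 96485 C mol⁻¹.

24.8 g

n(Au) = 59.3 / 196.97 = 0.3011 mol.
Since Au³⁺ + 3 e⁻ → Au, n(e⁻) passed = 3 × 0.3011 = 0.9032 mol.
Cells in series carry the same charge, so the same 0.9032 mol of electrons passes through cell 2.
Mn²⁺ + 2 e⁻ → Mn, so n(Mn) = 0.9032 / 2 = 0.4516 mol.
m(Mn) = 0.4516 × 54.94 = 24.8 g.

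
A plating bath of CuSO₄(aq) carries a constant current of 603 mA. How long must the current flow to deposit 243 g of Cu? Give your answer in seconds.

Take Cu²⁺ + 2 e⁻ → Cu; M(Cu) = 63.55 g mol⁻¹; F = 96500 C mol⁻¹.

1.22 × 10⁶ s

n(Cu) = m/M = 243 / 63.55 = 3.824 mol.
Each Cu atom requires 2 electrons, so n(e⁻) = 2 × 3.824 = 7.648 mol.
Q = n(e⁻)·F = 7.648 × 96500 = 738000 C.
t = Q/I = 738000 / 0.6030 A = 1224000 s.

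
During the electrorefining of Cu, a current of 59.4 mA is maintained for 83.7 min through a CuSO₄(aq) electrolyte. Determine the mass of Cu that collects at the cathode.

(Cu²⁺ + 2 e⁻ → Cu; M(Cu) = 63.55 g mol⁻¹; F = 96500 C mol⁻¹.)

0.0982 g

Q = I·t = 0.05940 A × 5022.0 s = 298.3 C.
n(e⁻) = Q/F = 298.3 / 96500 = 0.003091 mol.
Cu²⁺ + 2 e⁻ → Cu, so n(Cu) = n(e⁻)/2 = 0.001546 mol.
m = n·M = 0.001546 × 63.55 = 0.0982 g.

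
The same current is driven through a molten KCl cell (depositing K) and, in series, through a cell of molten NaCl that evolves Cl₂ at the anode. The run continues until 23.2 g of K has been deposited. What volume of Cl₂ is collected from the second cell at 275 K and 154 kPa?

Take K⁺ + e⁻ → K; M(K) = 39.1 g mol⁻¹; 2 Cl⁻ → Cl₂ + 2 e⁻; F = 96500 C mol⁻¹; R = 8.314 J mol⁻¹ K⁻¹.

4.40 L

n(K) = 23.2 / 39.1 = 0.5934 mol, so n(e⁻) = 1 × 0.5934 = 0.5934 mol.
The cells are in series, so the same 0.5934 mol of electrons passes through the second cell.
2 Cl⁻ → Cl₂ + 2 e⁻ — 2 mol e⁻ per mol Cl₂, so n(Cl₂) = 0.5934/2 = 0.2967 mol.
V = nRT/P = (0.2967 × 8.314 × 275) / (154 × 10³) = 0.00440 m³ = 4.40 L.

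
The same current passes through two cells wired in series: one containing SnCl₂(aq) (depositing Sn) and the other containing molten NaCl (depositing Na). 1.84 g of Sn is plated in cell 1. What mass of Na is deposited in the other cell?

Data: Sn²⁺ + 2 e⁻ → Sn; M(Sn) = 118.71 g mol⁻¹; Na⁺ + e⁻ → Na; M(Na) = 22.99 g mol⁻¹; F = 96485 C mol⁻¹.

n(Sn) = 1.84 / 118.71 = 0.01550 mol.
Since Sn²⁺ + 2 e⁻ → Sn, n(e⁻) passed = 2 × 0.01550 = 0.03100 mol.
Cells in series carry the same charge, so the same 0.03100 mol of electrons passes through cell 2.
Na⁺ + e⁻ → Na, so n(Na) = 0.03100 / 1 = 0.03100 mol.
m(Na) = 0.03100 × 22.99 = 0.713 g.

0.713 g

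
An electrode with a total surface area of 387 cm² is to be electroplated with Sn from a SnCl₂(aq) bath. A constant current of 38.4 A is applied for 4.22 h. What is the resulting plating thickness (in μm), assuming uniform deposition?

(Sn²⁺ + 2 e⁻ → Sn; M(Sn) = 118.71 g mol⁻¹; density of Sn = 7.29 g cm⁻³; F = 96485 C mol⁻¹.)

Q = I·t = 38.40 × 15192 = 583400 C; n(e⁻) = 6.046 mol.
n(Sn) = n(e⁻)/2 = 3.023 mol, so m = 3.023 × 118.71 = 358.9 g.
Volume = m/ρ = 358.9 / 7.29 = 49.23 cm³.
Thickness = V/A = 49.23 / 387 = 0.127 cm = 1270 μm.

1270 μm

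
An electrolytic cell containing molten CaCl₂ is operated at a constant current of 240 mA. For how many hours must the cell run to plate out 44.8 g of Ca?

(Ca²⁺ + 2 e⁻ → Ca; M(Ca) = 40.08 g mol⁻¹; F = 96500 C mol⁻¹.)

n(Ca) = m/M = 44.8 / 40.08 = 1.118 mol.
Each Ca atom requires 2 electrons, so n(e⁻) = 2 × 1.118 = 2.236 mol.
Q = n(e⁻)·F = 2.236 × 96500 = 215700 C.
t = Q/I = 215700 / 0.2400 A = 898900 s = 250 h.

250 h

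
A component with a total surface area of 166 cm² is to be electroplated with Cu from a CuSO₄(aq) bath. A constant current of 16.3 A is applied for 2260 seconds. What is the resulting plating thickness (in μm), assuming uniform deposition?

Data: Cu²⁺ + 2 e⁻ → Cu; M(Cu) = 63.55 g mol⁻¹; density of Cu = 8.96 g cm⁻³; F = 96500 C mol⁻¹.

81.6 μm

Q = I·t = 16.30 × 2260.0 = 36840 C; n(e⁻) = 0.3817 mol.
n(Cu) = n(e⁻)/2 = 0.1909 mol, so m = 0.1909 × 63.55 = 12.13 g.
Volume = m/ρ = 12.13 / 8.96 = 1.354 cm³.
Thickness = V/A = 1.354 / 166 = 0.00816 cm = 81.6 μm.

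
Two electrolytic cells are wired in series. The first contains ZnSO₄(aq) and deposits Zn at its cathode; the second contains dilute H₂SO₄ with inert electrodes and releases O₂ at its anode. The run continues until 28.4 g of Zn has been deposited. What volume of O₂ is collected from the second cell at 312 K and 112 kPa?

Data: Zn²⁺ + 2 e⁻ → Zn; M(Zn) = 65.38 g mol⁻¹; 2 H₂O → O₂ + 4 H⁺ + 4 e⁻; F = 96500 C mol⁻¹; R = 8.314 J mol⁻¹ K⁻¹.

n(Zn) = 28.4 / 65.38 = 0.4344 mol, so n(e⁻) = 2 × 0.4344 = 0.8688 mol.
The cells are in series, so the same 0.8688 mol of electrons passes through the second cell.
2 H₂O → O₂ + 4 H⁺ + 4 e⁻ — 4 mol e⁻ per mol O₂, so n(O₂) = 0.8688/4 = 0.2172 mol.
V = nRT/P = (0.2172 × 8.314 × 312) / (112 × 10³) = 0.00503 m³ = 5.03 L.

5.03 L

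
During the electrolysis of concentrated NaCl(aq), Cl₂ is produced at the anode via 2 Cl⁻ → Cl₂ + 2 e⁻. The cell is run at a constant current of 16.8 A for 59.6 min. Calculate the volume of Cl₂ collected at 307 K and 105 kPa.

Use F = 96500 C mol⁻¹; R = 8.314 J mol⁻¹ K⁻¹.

Q = I·t = 16.80 A × 3576.0 s = 60080 C.
n(e⁻) = Q/F = 60080 / 96500 = 0.6226 mol.
2 electrons are transferred per Cl₂ molecule, so n(Cl₂) = 0.6226 / 2 = 0.3113 mol.
V = nRT/P = (0.3113 × 8.314 × 307) / (105 × 10³ Pa) = 0.00757 m³ = 7.57 L.

7.57 L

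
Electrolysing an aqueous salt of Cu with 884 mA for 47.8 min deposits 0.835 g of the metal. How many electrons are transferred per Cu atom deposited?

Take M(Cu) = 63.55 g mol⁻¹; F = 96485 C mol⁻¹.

Q = I·t = 0.8840 A × 2868.0 s = 2535 C, so n(e⁻) = 2535/96485 = 0.02628 mol.
n(Cu) deposited = 0.835 / 63.55 = 0.01314 mol.
Electrons per atom = n(e⁻)/n(Cu) = 0.02628 / 0.01314 = 2.00 ≈ 2, so the ion is Cu²⁺.

2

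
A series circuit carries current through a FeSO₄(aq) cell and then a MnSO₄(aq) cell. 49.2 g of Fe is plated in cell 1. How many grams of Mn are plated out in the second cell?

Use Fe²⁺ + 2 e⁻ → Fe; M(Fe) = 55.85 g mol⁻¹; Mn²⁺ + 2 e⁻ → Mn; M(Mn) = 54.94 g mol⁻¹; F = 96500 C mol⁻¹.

48.4 g

n(Fe) = 49.2 / 55.85 = 0.8809 mol.
Since Fe²⁺ + 2 e⁻ → Fe, n(e⁻) passed = 2 × 0.8809 = 1.762 mol.
Cells in series carry the same charge, so the same 1.762 mol of electrons passes through cell 2.
Mn²⁺ + 2 e⁻ → Mn, so n(Mn) = 1.762 / 2 = 0.8809 mol.
m(Mn) = 0.8809 × 54.94 = 48.4 g.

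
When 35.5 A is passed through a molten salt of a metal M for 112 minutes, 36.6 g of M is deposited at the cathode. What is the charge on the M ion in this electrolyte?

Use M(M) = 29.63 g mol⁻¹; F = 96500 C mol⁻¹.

Q = I·t = 35.50 A × 6720.0 s = 238600 C, so n(e⁻) = 238600/96500 = 2.472 mol.
n(M) deposited = 36.6 / 29.63 = 1.235 mol.
Electrons per atom = n(e⁻)/n(M) = 2.472 / 1.235 = 2.00 ≈ 2, so the ion is M²⁺.

+2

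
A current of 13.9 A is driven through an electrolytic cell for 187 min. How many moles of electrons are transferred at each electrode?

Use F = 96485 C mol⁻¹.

Q = I·t = 13.90 A × 11220 s = 156000 C.
n(e⁻) = Q/F = 156000 / 96485 = 1.62 mol.

1.62 mol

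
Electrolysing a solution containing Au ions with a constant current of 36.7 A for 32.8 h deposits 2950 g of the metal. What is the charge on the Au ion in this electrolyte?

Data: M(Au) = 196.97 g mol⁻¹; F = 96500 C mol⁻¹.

Q = I·t = 36.70 A × 118080 s = 4334000 C, so n(e⁻) = 4334000/96500 = 44.91 mol.
n(Au) deposited = 2950 / 196.97 = 14.98 mol.
Electrons per atom = n(e⁻)/n(Au) = 44.91 / 14.98 = 3.00 ≈ 3, so the ion is Au³⁺.

+3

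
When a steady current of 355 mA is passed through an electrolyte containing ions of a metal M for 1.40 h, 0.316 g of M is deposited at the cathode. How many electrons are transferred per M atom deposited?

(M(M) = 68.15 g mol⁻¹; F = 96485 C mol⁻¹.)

4

Q = I·t = 0.3550 A × 5040.0 s = 1789 C, so n(e⁻) = 1789/96485 = 0.01854 mol.
n(M) deposited = 0.316 / 68.15 = 0.004637 mol.
Electrons per atom = n(e⁻)/n(M) = 0.01854 / 0.004637 = 4.00 ≈ 4, so the ion is M⁴⁺.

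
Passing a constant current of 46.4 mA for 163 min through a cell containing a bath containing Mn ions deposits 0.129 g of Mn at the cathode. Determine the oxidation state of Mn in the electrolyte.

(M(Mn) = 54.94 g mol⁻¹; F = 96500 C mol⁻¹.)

Q = I·t = 0.04640 A × 9780.0 s = 453.8 C, so n(e⁻) = 453.8/96500 = 0.004703 mol.
n(Mn) deposited = 0.129 / 54.94 = 0.002348 mol.
Electrons per atom = n(e⁻)/n(Mn) = 0.004703 / 0.002348 = 2.00 ≈ 2, so the ion is Mn²⁺.

+2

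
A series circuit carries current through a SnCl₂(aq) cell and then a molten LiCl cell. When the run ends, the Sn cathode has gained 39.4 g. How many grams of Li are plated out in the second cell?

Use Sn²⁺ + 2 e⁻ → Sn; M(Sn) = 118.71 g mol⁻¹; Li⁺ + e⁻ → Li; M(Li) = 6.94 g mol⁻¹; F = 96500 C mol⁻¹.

4.61 g

n(Sn) = 39.4 / 118.71 = 0.3319 mol.
Since Sn²⁺ + 2 e⁻ → Sn, n(e⁻) passed = 2 × 0.3319 = 0.6638 mol.
Cells in series carry the same charge, so the same 0.6638 mol of electrons passes through cell 2.
Li⁺ + e⁻ → Li, so n(Li) = 0.6638 / 1 = 0.6638 mol.
m(Li) = 0.6638 × 6.94 = 4.61 g.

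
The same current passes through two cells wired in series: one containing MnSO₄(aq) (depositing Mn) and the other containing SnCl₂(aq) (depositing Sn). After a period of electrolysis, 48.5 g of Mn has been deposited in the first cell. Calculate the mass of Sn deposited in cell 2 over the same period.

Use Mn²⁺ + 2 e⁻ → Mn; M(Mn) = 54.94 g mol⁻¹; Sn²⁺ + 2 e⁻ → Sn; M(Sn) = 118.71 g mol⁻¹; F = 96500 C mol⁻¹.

n(Mn) = 48.5 / 54.94 = 0.8828 mol.
Since Mn²⁺ + 2 e⁻ → Mn, n(e⁻) passed = 2 × 0.8828 = 1.766 mol.
Cells in series carry the same charge, so the same 1.766 mol of electrons passes through cell 2.
Sn²⁺ + 2 e⁻ → Sn, so n(Sn) = 1.766 / 2 = 0.8828 mol.
m(Sn) = 0.8828 × 118.71 = 105 g.

105 g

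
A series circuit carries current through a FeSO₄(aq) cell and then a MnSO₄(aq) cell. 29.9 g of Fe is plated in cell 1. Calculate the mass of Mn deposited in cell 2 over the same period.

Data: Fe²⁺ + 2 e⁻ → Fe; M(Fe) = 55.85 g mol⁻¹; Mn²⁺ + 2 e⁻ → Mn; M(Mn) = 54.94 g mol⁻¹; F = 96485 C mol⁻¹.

n(Fe) = 29.9 / 55.85 = 0.5354 mol.
Since Fe²⁺ + 2 e⁻ → Fe, n(e⁻) passed = 2 × 0.5354 = 1.071 mol.
Cells in series carry the same charge, so the same 1.071 mol of electrons passes through cell 2.
Mn²⁺ + 2 e⁻ → Mn, so n(Mn) = 1.071 / 2 = 0.5354 mol.
m(Mn) = 0.5354 × 54.94 = 29.4 g.

29.4 g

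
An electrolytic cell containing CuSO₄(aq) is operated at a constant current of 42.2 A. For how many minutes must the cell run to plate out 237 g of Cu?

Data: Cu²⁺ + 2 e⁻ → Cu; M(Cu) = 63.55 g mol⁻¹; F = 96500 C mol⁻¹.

284 min

n(Cu) = m/M = 237 / 63.55 = 3.729 mol.
Each Cu atom requires 2 electrons, so n(e⁻) = 2 × 3.729 = 7.459 mol.
Q = n(e⁻)·F = 7.459 × 96500 = 719800 C.
t = Q/I = 719800 / 42.20 A = 17060 s = 284 min.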